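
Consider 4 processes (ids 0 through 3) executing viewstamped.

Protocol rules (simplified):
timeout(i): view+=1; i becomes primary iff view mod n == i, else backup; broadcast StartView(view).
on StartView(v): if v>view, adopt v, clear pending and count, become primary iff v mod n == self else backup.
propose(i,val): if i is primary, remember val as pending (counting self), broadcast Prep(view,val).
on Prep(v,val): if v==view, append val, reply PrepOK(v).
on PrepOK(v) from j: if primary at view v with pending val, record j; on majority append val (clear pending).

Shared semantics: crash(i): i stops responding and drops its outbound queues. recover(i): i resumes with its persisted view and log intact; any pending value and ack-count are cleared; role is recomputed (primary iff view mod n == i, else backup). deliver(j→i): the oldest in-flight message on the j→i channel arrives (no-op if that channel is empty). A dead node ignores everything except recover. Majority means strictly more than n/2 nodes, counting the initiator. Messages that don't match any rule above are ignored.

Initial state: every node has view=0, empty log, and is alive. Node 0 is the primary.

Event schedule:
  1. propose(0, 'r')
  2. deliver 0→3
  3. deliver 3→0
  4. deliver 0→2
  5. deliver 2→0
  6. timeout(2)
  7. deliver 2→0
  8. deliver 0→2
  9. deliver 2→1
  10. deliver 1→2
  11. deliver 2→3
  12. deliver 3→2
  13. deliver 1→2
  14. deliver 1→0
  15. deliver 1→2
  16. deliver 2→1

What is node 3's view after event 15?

1

after 1 — propose(0,'r'): ·
after 2 — deliver 0→3: n3:back/v0/[r]
after 3 — deliver 3→0: ·
after 4 — deliver 0→2: n2:back/v0/[r]
after 5 — deliver 2→0: n0:prim/v0/[r]
after 6 — timeout(2): n2:back/v1/[r]
after 7 — deliver 2→0: n0:back/v1/[r]
after 8 — deliver 0→2: ·
after 9 — deliver 2→1: n1:prim/v1/[-]
after 10 — deliver 1→2: ·
after 11 — deliver 2→3: n3:back/v1/[r]
after 12 — deliver 3→2: ·
after 13 — deliver 1→2: ·
after 14 — deliver 1→0: ·
after 15 — deliver 1→2: ·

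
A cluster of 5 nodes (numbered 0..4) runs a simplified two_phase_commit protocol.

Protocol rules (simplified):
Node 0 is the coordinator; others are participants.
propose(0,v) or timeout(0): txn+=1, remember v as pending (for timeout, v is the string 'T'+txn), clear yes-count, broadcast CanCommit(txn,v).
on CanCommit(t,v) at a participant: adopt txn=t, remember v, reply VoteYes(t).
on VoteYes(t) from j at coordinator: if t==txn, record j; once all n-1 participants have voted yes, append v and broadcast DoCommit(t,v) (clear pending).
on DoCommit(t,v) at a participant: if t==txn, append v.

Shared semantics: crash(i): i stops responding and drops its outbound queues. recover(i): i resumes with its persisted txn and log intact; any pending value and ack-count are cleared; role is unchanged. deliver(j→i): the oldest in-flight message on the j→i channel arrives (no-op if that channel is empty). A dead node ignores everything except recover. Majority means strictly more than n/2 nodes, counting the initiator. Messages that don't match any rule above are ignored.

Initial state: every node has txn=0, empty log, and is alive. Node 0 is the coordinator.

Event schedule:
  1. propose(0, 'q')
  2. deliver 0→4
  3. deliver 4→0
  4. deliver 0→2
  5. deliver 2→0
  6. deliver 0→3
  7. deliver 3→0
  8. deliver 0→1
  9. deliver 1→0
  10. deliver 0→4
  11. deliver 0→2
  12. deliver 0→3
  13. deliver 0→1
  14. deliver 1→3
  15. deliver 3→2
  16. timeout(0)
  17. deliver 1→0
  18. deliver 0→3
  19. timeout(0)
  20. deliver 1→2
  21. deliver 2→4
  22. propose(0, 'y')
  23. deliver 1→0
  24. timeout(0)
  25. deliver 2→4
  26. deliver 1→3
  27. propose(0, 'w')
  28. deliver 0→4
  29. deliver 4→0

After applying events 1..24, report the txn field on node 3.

1. propose(0,'q'):  <0:coor t1 ->
2. deliver 0→4:  <4:part t1 ->
3. deliver 4→0:  nop
4. deliver 0→2:  <2:part t1 ->
5. deliver 2→0:  nop
6. deliver 0→3:  <3:part t1 ->
7. deliver 3→0:  nop
8. deliver 0→1:  <1:part t1 ->
9. deliver 1→0:  <0:coor t1 q>
10. deliver 0→4:  <4:part t1 q>
11. deliver 0→2:  <2:part t1 q>
12. deliver 0→3:  <3:part t1 q>
13. deliver 0→1:  <1:part t1 q>
14. deliver 1→3:  nop
15. deliver 3→2:  nop
16. timeout(0):  <0:coor t2 q>
17. deliver 1→0:  nop
18. deliver 0→3:  <3:part t2 q>
19. timeout(0):  <0:coor t3 q>
20. deliver 1→2:  nop
21. deliver 2→4:  nop
22. propose(0,'y'):  <0:coor t4 q>
23. deliver 1→0:  nop
24. timeout(0):  <0:coor t5 q>

2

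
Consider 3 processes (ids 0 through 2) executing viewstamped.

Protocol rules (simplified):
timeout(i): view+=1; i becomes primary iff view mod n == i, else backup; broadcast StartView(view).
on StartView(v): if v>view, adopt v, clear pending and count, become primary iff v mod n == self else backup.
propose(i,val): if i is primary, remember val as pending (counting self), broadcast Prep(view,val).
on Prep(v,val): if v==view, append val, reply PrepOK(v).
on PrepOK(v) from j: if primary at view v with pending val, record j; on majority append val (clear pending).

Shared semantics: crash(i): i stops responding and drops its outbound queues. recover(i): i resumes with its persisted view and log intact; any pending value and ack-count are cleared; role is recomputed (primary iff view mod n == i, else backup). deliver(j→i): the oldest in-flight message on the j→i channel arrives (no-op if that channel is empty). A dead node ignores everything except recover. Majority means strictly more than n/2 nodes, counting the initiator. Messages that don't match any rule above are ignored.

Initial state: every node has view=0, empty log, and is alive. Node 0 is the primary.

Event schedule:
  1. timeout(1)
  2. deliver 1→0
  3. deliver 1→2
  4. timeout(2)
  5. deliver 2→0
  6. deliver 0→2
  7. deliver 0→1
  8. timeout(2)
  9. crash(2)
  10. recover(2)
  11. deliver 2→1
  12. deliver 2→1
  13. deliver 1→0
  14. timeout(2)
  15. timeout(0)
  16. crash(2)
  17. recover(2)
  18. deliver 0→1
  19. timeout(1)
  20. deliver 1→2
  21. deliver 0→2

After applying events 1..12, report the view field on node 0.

2

1. timeout(1):  <1:prim v1 ->
2. deliver 1→0:  <0:back v1 ->
3. deliver 1→2:  <2:back v1 ->
4. timeout(2):  <2:prim v2 ->
5. deliver 2→0:  <0:back v2 ->
6. deliver 0→2:  nop
7. deliver 0→1:  nop
8. timeout(2):  <2:back v3 ->
9. crash(2):  <2:✗back v3 ->
10. recover(2):  <2:back v3 ->
11. deliver 2→1:  nop
12. deliver 2→1:  nop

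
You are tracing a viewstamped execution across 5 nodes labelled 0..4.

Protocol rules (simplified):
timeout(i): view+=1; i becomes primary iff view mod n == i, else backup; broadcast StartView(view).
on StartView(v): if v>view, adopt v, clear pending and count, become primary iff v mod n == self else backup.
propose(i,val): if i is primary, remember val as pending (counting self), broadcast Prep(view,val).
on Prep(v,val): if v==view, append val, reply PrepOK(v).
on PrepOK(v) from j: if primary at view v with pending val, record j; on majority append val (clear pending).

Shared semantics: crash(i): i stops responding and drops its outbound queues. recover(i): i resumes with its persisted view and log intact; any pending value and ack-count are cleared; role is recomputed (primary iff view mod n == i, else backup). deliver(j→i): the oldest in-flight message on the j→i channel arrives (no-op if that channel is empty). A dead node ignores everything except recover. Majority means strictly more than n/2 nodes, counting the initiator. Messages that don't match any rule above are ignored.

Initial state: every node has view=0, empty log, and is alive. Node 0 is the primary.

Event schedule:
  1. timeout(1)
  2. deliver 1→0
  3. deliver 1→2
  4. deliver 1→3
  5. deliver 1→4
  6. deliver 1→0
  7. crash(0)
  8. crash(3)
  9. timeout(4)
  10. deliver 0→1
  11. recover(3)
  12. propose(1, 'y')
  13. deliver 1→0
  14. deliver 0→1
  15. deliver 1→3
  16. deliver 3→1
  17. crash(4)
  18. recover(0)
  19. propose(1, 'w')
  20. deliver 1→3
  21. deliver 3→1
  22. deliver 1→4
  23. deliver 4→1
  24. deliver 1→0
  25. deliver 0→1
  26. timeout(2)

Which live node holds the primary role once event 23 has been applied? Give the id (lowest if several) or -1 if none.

1

after 1 — timeout(1): n1:prim/v1/[-]
after 2 — deliver 1→0: n0:back/v1/[-]
after 3 — deliver 1→2: n2:back/v1/[-]
after 4 — deliver 1→3: n3:back/v1/[-]
after 5 — deliver 1→4: n4:back/v1/[-]
after 6 — deliver 1→0: ·
after 7 — crash(0): n0:✗back/v1/[-]
after 8 — crash(3): n3:✗back/v1/[-]
after 9 — timeout(4): n4:back/v2/[-]
after 10 — deliver 0→1: ·
after 11 — recover(3): n3:back/v1/[-]
after 12 — propose(1,'y'): ·
after 13 — deliver 1→0: ·
after 14 — deliver 0→1: ·
after 15 — deliver 1→3: n3:back/v1/[y]
after 16 — deliver 3→1: ·
after 17 — crash(4): n4:✗back/v2/[-]
after 18 — recover(0): n0:back/v1/[-]
after 19 — propose(1,'w'): ·
after 20 — deliver 1→3: n3:back/v1/[y,w]
after 21 — deliver 3→1: ·
after 22 — deliver 1→4: ·
after 23 — deliver 4→1: ·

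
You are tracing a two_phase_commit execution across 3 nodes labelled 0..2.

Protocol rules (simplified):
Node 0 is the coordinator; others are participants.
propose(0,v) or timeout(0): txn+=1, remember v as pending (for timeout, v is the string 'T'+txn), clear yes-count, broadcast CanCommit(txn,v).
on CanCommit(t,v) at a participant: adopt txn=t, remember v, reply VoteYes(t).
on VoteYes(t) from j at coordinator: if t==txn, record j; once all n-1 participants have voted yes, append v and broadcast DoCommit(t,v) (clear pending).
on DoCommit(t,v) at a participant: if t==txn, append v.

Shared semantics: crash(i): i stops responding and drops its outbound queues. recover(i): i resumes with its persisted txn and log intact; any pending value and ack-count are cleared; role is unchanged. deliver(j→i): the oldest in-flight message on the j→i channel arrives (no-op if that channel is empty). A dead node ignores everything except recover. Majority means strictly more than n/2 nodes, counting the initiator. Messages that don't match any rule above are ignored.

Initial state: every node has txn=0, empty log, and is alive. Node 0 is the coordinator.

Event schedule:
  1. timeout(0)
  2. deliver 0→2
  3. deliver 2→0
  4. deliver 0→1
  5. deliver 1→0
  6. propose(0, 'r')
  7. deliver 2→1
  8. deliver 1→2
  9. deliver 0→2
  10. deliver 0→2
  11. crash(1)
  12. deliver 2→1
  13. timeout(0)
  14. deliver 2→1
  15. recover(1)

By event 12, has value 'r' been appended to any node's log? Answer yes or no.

no

e1 timeout(0): 0[coor,t=1,-]
e2 deliver 0→2: 2[part,t=1,-]
e3 deliver 2→0: ·
e4 deliver 0→1: 1[part,t=1,-]
e5 deliver 1→0: 0[coor,t=1,T1]
e6 propose(0,'r'): 0[coor,t=2,T1]
e7 deliver 2→1: ·
e8 deliver 1→2: ·
e9 deliver 0→2: 2[part,t=1,T1]
e10 deliver 0→2: 2[part,t=2,T1]
e11 crash(1): 1[✗part,t=1,-]
e12 deliver 2→1: ·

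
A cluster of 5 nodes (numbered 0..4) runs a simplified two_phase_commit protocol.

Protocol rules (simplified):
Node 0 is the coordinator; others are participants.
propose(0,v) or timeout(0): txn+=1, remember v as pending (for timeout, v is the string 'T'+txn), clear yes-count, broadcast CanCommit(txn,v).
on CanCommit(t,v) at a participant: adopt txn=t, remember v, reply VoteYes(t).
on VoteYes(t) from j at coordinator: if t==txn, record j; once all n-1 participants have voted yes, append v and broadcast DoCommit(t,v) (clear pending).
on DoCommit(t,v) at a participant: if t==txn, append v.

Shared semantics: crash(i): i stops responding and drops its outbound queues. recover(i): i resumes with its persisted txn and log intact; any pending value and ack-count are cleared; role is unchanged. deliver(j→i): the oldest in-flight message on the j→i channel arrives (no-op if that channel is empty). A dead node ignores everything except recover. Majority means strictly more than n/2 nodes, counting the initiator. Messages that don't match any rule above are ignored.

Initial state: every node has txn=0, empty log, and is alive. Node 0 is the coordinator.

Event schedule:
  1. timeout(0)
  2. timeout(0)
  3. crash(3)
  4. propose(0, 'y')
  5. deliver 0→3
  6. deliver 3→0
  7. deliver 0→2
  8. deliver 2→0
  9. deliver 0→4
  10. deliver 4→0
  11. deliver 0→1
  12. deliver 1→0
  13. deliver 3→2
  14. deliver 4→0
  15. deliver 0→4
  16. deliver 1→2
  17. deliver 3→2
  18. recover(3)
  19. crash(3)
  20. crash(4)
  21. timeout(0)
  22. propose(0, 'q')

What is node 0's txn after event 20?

1. timeout(0):  <0:coor t1 ->
2. timeout(0):  <0:coor t2 ->
3. crash(3):  <3:✗part t0 ->
4. propose(0,'y'):  <0:coor t3 ->
5. deliver 0→3:  nop
6. deliver 3→0:  nop
7. deliver 0→2:  <2:part t1 ->
8. deliver 2→0:  nop
9. deliver 0→4:  <4:part t1 ->
10. deliver 4→0:  nop
11. deliver 0→1:  <1:part t1 ->
12. deliver 1→0:  nop
13. deliver 3→2:  nop
14. deliver 4→0:  nop
15. deliver 0→4:  <4:part t2 ->
16. deliver 1→2:  nop
17. deliver 3→2:  nop
18. recover(3):  <3:part t0 ->
19. crash(3):  <3:✗part t0 ->
20. crash(4):  <4:✗part t2 ->

3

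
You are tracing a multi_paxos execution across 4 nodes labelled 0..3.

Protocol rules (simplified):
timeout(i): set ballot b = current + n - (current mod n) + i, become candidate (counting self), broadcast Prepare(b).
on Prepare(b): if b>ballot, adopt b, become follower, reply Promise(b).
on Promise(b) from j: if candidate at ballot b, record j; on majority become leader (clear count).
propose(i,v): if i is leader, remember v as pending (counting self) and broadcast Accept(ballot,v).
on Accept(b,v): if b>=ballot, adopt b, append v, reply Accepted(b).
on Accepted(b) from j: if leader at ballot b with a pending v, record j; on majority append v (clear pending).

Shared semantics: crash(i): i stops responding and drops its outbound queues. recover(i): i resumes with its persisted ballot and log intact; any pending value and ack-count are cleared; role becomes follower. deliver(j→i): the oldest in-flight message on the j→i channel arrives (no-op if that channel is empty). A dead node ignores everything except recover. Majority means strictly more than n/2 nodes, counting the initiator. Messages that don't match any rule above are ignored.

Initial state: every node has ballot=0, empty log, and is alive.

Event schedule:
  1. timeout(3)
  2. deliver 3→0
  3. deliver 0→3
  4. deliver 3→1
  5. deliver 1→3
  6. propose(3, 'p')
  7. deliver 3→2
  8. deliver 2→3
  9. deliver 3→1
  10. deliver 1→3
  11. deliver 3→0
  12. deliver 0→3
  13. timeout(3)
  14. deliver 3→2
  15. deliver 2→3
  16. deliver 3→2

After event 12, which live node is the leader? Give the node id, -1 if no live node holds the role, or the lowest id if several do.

1. timeout(3):  <3:cand b7 ->
2. deliver 3→0:  <0:foll b7 ->
3. deliver 0→3:  nop
4. deliver 3→1:  <1:foll b7 ->
5. deliver 1→3:  <3:lead b7 ->
6. propose(3,'p'):  nop
7. deliver 3→2:  <2:foll b7 ->
8. deliver 2→3:  nop
9. deliver 3→1:  <1:foll b7 p>
10. deliver 1→3:  nop
11. deliver 3→0:  <0:foll b7 p>
12. deliver 0→3:  <3:lead b7 p>

3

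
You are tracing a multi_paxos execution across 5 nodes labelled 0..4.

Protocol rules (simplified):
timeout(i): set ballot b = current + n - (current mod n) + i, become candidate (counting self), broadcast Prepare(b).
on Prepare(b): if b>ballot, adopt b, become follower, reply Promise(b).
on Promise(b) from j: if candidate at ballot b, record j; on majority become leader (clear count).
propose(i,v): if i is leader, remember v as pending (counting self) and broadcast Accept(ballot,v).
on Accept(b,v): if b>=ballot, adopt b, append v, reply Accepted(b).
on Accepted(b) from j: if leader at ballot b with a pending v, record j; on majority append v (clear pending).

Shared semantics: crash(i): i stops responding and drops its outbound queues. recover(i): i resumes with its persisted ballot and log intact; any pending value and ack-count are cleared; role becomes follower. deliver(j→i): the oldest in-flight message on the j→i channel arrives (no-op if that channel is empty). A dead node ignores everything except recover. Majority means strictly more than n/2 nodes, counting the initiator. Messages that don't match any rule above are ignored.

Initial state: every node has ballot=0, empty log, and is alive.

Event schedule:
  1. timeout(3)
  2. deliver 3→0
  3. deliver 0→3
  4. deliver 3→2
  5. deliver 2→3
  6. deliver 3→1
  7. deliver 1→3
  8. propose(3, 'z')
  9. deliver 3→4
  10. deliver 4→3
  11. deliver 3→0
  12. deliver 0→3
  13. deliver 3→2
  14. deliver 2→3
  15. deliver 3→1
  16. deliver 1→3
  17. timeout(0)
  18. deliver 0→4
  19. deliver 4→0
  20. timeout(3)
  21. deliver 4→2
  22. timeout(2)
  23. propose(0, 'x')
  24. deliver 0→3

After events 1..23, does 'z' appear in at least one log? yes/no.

yes

e1 timeout(3): 3[cand,b=8,-]
e2 deliver 3→0: 0[foll,b=8,-]
e3 deliver 0→3: ·
e4 deliver 3→2: 2[foll,b=8,-]
e5 deliver 2→3: 3[lead,b=8,-]
e6 deliver 3→1: 1[foll,b=8,-]
e7 deliver 1→3: ·
e8 propose(3,'z'): ·
e9 deliver 3→4: 4[foll,b=8,-]
e10 deliver 4→3: ·
e11 deliver 3→0: 0[foll,b=8,z]
e12 deliver 0→3: ·
e13 deliver 3→2: 2[foll,b=8,z]
e14 deliver 2→3: 3[lead,b=8,z]
e15 deliver 3→1: 1[foll,b=8,z]
e16 deliver 1→3: ·
e17 timeout(0): 0[cand,b=10,z]
e18 deliver 0→4: 4[foll,b=10,-]
e19 deliver 4→0: ·
e20 timeout(3): 3[cand,b=13,z]
e21 deliver 4→2: ·
e22 timeout(2): 2[cand,b=12,z]
e23 propose(0,'x'): ·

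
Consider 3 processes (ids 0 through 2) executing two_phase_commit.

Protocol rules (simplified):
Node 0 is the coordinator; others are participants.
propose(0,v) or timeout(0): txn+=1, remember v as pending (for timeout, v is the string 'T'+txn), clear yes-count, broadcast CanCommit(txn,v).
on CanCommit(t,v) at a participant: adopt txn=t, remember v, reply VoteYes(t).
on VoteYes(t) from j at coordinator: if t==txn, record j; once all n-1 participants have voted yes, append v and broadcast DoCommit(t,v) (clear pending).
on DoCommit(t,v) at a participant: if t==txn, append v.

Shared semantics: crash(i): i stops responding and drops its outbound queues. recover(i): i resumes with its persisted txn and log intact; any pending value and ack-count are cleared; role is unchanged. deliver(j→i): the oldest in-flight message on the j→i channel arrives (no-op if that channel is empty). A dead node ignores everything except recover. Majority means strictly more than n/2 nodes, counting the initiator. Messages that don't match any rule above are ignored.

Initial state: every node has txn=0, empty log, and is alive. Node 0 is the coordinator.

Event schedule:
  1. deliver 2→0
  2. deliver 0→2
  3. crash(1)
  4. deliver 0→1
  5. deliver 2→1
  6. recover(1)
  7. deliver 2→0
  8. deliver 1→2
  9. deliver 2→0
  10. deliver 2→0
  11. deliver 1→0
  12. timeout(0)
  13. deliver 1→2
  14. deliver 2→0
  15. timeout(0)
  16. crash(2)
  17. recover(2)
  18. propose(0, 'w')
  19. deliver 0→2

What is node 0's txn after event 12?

1

e1 deliver 2→0: ·
e2 deliver 0→2: ·
e3 crash(1): 1[✗part,t=0,-]
e4 deliver 0→1: ·
e5 deliver 2→1: ·
e6 recover(1): 1[part,t=0,-]
e7 deliver 2→0: ·
e8 deliver 1→2: ·
e9 deliver 2→0: ·
e10 deliver 2→0: ·
e11 deliver 1→0: ·
e12 timeout(0): 0[coor,t=1,-]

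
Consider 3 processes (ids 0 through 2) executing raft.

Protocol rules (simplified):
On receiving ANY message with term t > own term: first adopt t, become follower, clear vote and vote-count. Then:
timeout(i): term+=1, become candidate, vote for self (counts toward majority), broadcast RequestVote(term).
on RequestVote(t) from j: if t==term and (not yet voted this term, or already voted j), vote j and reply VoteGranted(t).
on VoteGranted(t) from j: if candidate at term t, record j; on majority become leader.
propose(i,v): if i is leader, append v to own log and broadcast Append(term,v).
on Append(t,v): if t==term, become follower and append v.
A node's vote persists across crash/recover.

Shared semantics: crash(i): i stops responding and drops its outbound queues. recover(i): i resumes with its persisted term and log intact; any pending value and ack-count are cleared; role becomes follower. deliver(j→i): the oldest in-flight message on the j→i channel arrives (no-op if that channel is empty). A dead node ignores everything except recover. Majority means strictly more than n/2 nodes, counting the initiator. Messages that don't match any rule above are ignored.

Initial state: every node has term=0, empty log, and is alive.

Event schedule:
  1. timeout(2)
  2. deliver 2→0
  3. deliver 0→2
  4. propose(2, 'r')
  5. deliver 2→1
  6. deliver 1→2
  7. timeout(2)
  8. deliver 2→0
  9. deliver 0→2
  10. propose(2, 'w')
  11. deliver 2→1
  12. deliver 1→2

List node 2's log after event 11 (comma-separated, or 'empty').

[1] timeout(2) → N2(cand t1 [-])
[2] deliver 2→0 → N0(foll t1 [-])
[3] deliver 0→2 → N2(lead t1 [-])
[4] propose(2,'r') → N2(lead t1 [r])
[5] deliver 2→1 → N1(foll t1 [-])
[6] deliver 1→2 → ∅
[7] timeout(2) → N2(cand t2 [r])
[8] deliver 2→0 → N0(foll t1 [r])
[9] deliver 0→2 → ∅
[10] propose(2,'w') → ∅
[11] deliver 2→1 → N1(foll t1 [r])

r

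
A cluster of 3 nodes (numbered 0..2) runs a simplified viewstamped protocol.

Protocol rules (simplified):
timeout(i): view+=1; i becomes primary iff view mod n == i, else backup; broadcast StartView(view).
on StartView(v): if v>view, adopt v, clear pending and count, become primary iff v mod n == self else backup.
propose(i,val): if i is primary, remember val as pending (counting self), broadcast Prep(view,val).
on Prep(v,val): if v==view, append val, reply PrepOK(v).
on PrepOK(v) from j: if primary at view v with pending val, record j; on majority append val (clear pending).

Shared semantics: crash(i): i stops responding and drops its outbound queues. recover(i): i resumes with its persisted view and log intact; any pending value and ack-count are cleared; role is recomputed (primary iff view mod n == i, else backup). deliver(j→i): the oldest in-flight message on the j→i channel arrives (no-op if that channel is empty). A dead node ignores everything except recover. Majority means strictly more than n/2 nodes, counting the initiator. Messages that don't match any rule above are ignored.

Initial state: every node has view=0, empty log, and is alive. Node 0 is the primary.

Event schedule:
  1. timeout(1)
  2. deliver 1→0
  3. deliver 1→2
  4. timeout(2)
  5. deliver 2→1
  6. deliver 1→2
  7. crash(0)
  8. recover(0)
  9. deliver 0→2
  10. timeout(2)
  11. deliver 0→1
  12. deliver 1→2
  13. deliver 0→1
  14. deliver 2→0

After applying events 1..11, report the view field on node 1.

2

after 1 — timeout(1): n1:prim/v1/[-]
after 2 — deliver 1→0: n0:back/v1/[-]
after 3 — deliver 1→2: n2:back/v1/[-]
after 4 — timeout(2): n2:prim/v2/[-]
after 5 — deliver 2→1: n1:back/v2/[-]
after 6 — deliver 1→2: ·
after 7 — crash(0): n0:✗back/v1/[-]
after 8 — recover(0): n0:back/v1/[-]
after 9 — deliver 0→2: ·
after 10 — timeout(2): n2:back/v3/[-]
after 11 — deliver 0→1: ·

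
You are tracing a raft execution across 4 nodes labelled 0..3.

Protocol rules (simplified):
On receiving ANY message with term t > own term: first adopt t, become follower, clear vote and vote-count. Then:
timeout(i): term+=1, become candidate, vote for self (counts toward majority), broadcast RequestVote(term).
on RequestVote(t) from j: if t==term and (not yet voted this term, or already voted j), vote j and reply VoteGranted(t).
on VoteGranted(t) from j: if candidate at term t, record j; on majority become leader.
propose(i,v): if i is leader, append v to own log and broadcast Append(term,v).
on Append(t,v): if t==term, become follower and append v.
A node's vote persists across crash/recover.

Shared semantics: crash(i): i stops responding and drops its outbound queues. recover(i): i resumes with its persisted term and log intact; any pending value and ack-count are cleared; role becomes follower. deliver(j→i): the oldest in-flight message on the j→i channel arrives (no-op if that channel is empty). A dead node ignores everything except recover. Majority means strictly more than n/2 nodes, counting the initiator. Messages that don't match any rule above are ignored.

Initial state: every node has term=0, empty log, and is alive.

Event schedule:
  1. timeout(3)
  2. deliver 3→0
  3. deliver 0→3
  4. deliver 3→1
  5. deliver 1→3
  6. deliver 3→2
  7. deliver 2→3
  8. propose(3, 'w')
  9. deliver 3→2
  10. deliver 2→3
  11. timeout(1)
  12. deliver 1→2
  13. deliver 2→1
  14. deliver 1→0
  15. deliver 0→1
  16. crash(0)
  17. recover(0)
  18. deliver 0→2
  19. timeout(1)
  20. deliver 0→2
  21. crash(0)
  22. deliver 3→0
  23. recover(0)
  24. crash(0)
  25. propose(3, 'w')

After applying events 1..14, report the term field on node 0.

after 1 — timeout(3): n3:cand/t1/[-]
after 2 — deliver 3→0: n0:foll/t1/[-]
after 3 — deliver 0→3: ·
after 4 — deliver 3→1: n1:foll/t1/[-]
after 5 — deliver 1→3: n3:lead/t1/[-]
after 6 — deliver 3→2: n2:foll/t1/[-]
after 7 — deliver 2→3: ·
after 8 — propose(3,'w'): n3:lead/t1/[w]
after 9 — deliver 3→2: n2:foll/t1/[w]
after 10 — deliver 2→3: ·
after 11 — timeout(1): n1:cand/t2/[-]
after 12 — deliver 1→2: n2:foll/t2/[w]
after 13 — deliver 2→1: ·
after 14 — deliver 1→0: n0:foll/t2/[-]

2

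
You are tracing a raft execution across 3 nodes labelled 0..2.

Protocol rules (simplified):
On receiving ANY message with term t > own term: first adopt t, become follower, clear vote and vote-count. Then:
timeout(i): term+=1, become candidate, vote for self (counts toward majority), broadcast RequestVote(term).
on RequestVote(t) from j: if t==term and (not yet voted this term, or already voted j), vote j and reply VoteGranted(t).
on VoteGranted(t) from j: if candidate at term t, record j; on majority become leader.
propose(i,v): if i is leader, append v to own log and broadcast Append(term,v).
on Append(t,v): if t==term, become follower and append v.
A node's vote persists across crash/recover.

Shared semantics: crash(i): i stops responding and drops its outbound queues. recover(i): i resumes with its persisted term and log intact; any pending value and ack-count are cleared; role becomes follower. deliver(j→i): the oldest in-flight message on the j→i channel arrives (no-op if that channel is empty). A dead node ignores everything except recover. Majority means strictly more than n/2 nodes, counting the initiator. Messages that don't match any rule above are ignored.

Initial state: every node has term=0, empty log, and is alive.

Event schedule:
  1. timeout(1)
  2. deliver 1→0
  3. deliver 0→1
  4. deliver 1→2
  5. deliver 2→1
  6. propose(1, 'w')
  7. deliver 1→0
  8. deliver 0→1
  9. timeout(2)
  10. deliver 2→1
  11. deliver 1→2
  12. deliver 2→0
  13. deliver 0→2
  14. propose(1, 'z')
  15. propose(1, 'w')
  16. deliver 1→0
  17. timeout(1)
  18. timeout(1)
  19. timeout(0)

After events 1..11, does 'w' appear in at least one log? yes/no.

yes

1. timeout(1):  <1:cand t1 ->
2. deliver 1→0:  <0:foll t1 ->
3. deliver 0→1:  <1:lead t1 ->
4. deliver 1→2:  <2:foll t1 ->
5. deliver 2→1:  nop
6. propose(1,'w'):  <1:lead t1 w>
7. deliver 1→0:  <0:foll t1 w>
8. deliver 0→1:  nop
9. timeout(2):  <2:cand t2 ->
10. deliver 2→1:  <1:foll t2 w>
11. deliver 1→2:  nop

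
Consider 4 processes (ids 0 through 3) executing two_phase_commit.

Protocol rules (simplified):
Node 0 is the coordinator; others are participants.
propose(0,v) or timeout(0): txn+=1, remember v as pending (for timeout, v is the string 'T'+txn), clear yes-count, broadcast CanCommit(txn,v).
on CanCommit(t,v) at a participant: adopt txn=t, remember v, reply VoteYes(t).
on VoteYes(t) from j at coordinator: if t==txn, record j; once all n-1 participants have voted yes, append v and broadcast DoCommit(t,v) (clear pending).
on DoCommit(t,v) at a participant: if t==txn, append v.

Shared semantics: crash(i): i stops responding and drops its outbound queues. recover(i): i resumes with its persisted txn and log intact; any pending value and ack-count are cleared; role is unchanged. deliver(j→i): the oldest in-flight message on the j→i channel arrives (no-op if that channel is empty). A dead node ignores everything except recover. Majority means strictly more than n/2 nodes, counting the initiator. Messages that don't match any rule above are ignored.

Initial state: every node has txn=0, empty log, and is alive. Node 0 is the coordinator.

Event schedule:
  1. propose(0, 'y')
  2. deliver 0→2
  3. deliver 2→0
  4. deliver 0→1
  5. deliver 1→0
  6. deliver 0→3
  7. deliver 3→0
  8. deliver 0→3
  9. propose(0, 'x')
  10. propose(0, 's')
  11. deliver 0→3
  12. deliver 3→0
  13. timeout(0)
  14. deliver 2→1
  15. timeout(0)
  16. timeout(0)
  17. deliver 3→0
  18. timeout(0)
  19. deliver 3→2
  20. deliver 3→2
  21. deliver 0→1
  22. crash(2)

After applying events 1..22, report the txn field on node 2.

1

1. propose(0,'y'):  <0:coor t1 ->
2. deliver 0→2:  <2:part t1 ->
3. deliver 2→0:  nop
4. deliver 0→1:  <1:part t1 ->
5. deliver 1→0:  nop
6. deliver 0→3:  <3:part t1 ->
7. deliver 3→0:  <0:coor t1 y>
8. deliver 0→3:  <3:part t1 y>
9. propose(0,'x'):  <0:coor t2 y>
10. propose(0,'s'):  <0:coor t3 y>
11. deliver 0→3:  <3:part t2 y>
12. deliver 3→0:  nop
13. timeout(0):  <0:coor t4 y>
14. deliver 2→1:  nop
15. timeout(0):  <0:coor t5 y>
16. timeout(0):  <0:coor t6 y>
17. deliver 3→0:  nop
18. timeout(0):  <0:coor t7 y>
19. deliver 3→2:  nop
20. deliver 3→2:  nop
21. deliver 0→1:  <1:part t1 y>
22. crash(2):  <2:✗part t1 ->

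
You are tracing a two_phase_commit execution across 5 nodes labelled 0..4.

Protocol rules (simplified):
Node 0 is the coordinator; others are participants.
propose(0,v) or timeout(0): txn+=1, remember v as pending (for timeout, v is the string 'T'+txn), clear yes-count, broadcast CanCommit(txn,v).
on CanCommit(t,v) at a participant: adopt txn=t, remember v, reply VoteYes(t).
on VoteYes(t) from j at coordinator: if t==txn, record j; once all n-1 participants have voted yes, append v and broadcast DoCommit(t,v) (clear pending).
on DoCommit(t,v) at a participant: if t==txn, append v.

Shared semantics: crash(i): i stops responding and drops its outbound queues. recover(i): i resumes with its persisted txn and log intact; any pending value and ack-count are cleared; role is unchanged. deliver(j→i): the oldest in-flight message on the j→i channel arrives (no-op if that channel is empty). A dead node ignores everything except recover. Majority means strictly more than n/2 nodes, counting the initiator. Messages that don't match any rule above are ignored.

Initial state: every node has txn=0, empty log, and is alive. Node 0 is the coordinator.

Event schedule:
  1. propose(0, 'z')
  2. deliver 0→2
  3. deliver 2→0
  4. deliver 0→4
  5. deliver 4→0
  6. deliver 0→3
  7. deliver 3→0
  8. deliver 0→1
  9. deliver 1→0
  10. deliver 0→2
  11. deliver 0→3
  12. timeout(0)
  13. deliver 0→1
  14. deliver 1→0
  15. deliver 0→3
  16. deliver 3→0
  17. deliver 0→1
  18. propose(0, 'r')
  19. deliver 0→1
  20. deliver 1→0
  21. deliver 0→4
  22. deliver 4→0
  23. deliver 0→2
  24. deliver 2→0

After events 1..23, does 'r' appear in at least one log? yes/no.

no

[1] propose(0,'z') → N0(coor t1 [-])
[2] deliver 0→2 → N2(part t1 [-])
[3] deliver 2→0 → ∅
[4] deliver 0→4 → N4(part t1 [-])
[5] deliver 4→0 → ∅
[6] deliver 0→3 → N3(part t1 [-])
[7] deliver 3→0 → ∅
[8] deliver 0→1 → N1(part t1 [-])
[9] deliver 1→0 → N0(coor t1 [z])
[10] deliver 0→2 → N2(part t1 [z])
[11] deliver 0→3 → N3(part t1 [z])
[12] timeout(0) → N0(coor t2 [z])
[13] deliver 0→1 → N1(part t1 [z])
[14] deliver 1→0 → ∅
[15] deliver 0→3 → N3(part t2 [z])
[16] deliver 3→0 → ∅
[17] deliver 0→1 → N1(part t2 [z])
[18] propose(0,'r') → N0(coor t3 [z])
[19] deliver 0→1 → N1(part t3 [z])
[20] deliver 1→0 → ∅
[21] deliver 0→4 → N4(part t1 [z])
[22] deliver 4→0 → ∅
[23] deliver 0→2 → N2(part t2 [z])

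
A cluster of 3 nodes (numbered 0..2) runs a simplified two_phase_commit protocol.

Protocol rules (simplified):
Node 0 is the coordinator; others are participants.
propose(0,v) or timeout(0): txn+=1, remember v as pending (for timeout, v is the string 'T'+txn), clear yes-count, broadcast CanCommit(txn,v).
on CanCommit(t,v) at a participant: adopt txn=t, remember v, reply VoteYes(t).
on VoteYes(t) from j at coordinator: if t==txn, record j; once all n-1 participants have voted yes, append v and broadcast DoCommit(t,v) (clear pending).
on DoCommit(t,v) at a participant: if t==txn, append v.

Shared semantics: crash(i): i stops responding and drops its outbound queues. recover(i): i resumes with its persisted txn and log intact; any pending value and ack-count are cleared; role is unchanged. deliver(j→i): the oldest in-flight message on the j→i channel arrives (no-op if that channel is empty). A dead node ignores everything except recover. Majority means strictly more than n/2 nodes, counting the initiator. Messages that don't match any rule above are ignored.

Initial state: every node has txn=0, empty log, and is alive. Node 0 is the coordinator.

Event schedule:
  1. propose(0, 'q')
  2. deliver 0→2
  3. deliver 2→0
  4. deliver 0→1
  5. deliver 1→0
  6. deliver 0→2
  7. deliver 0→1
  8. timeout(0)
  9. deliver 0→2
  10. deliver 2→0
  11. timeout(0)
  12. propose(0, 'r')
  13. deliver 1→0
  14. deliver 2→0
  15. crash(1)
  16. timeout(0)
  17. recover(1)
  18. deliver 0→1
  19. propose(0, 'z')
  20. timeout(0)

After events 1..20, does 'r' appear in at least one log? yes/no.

no

e1 propose(0,'q'): 0[coor,t=1,-]
e2 deliver 0→2: 2[part,t=1,-]
e3 deliver 2→0: ·
e4 deliver 0→1: 1[part,t=1,-]
e5 deliver 1→0: 0[coor,t=1,q]
e6 deliver 0→2: 2[part,t=1,q]
e7 deliver 0→1: 1[part,t=1,q]
e8 timeout(0): 0[coor,t=2,q]
e9 deliver 0→2: 2[part,t=2,q]
e10 deliver 2→0: ·
e11 timeout(0): 0[coor,t=3,q]
e12 propose(0,'r'): 0[coor,t=4,q]
e13 deliver 1→0: ·
e14 deliver 2→0: ·
e15 crash(1): 1[✗part,t=1,q]
e16 timeout(0): 0[coor,t=5,q]
e17 recover(1): 1[part,t=1,q]
e18 deliver 0→1: 1[part,t=2,q]
e19 propose(0,'z'): 0[coor,t=6,q]
e20 timeout(0): 0[coor,t=7,q]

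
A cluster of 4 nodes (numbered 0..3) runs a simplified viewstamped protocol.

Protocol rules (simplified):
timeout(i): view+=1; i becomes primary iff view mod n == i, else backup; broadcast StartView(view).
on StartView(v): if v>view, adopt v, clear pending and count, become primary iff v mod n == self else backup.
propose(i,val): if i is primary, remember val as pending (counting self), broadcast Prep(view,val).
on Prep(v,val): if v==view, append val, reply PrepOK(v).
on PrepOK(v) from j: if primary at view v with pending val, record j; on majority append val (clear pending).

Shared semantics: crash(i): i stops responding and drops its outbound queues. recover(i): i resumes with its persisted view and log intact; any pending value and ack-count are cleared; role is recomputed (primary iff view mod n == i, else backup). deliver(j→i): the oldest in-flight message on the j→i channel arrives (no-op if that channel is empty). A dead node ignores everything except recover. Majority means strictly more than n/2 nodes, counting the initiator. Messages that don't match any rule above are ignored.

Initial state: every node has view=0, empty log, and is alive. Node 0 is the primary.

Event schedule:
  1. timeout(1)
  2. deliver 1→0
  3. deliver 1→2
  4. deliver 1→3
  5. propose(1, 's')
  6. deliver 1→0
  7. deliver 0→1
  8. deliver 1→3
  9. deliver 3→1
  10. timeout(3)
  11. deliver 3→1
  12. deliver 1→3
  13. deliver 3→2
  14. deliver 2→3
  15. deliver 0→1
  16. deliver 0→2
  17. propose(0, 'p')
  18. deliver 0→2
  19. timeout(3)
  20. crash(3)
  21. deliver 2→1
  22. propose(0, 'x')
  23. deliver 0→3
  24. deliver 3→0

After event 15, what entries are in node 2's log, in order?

[1] timeout(1) → N1(prim v1 [-])
[2] deliver 1→0 → N0(back v1 [-])
[3] deliver 1→2 → N2(back v1 [-])
[4] deliver 1→3 → N3(back v1 [-])
[5] propose(1,'s') → ∅
[6] deliver 1→0 → N0(back v1 [s])
[7] deliver 0→1 → ∅
[8] deliver 1→3 → N3(back v1 [s])
[9] deliver 3→1 → N1(prim v1 [s])
[10] timeout(3) → N3(back v2 [s])
[11] deliver 3→1 → N1(back v2 [s])
[12] deliver 1→3 → ∅
[13] deliver 3→2 → N2(prim v2 [-])
[14] deliver 2→3 → ∅
[15] deliver 0→1 → ∅

empty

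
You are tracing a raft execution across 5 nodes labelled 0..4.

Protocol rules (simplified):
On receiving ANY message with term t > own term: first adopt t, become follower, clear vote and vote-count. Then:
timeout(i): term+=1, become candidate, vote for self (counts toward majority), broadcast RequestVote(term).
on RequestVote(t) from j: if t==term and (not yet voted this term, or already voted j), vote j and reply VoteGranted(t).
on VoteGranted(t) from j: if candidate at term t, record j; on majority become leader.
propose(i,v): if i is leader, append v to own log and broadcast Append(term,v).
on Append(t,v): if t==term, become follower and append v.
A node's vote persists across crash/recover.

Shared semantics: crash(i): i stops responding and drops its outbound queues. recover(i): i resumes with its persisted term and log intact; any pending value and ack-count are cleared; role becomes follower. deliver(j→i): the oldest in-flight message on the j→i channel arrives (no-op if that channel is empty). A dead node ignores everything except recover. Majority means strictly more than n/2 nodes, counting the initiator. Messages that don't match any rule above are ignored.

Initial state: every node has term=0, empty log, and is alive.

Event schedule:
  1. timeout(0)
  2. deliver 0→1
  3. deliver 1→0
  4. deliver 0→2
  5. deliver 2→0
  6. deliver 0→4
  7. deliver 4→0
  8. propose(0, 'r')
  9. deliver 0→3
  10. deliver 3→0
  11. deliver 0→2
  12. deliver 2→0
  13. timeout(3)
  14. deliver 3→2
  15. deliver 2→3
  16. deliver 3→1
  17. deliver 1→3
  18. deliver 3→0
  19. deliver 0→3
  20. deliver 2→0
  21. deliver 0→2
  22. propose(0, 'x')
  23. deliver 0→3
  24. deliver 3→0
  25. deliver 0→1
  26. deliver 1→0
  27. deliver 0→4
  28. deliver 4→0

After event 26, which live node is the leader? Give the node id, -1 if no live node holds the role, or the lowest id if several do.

after 1 — timeout(0): n0:cand/t1/[-]
after 2 — deliver 0→1: n1:foll/t1/[-]
after 3 — deliver 1→0: ·
after 4 — deliver 0→2: n2:foll/t1/[-]
after 5 — deliver 2→0: n0:lead/t1/[-]
after 6 — deliver 0→4: n4:foll/t1/[-]
after 7 — deliver 4→0: ·
after 8 — propose(0,'r'): n0:lead/t1/[r]
after 9 — deliver 0→3: n3:foll/t1/[-]
after 10 — deliver 3→0: ·
after 11 — deliver 0→2: n2:foll/t1/[r]
after 12 — deliver 2→0: ·
after 13 — timeout(3): n3:cand/t2/[-]
after 14 — deliver 3→2: n2:foll/t2/[r]
after 15 — deliver 2→3: ·
after 16 — deliver 3→1: n1:foll/t2/[-]
after 17 — deliver 1→3: n3:lead/t2/[-]
after 18 — deliver 3→0: n0:foll/t2/[r]
after 19 — deliver 0→3: ·
after 20 — deliver 2→0: ·
after 21 — deliver 0→2: ·
after 22 — propose(0,'x'): ·
after 23 — deliver 0→3: ·
after 24 — deliver 3→0: ·
after 25 — deliver 0→1: ·
after 26 — deliver 1→0: ·

3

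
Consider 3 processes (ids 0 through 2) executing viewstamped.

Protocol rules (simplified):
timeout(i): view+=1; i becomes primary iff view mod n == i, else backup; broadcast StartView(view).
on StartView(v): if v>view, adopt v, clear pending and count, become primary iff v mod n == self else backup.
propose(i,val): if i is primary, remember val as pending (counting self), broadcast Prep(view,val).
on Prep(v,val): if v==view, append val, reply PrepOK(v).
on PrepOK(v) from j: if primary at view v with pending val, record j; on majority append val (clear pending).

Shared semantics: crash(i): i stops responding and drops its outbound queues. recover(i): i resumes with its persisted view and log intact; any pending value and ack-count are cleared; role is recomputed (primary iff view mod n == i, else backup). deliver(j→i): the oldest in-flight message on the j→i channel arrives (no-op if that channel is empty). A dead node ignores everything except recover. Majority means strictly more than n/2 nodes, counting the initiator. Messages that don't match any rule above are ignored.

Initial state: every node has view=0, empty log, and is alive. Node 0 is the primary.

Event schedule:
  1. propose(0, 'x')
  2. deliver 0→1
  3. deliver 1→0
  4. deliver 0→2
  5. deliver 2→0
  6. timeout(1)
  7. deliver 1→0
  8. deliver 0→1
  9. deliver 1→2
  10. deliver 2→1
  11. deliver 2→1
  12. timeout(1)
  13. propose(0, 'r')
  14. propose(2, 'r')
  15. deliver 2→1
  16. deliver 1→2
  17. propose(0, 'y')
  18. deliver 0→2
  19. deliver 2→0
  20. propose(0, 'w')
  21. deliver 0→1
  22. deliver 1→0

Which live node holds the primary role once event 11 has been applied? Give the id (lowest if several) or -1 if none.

e1 propose(0,'x'): ·
e2 deliver 0→1: 1[back,v=0,x]
e3 deliver 1→0: 0[prim,v=0,x]
e4 deliver 0→2: 2[back,v=0,x]
e5 deliver 2→0: ·
e6 timeout(1): 1[prim,v=1,x]
e7 deliver 1→0: 0[back,v=1,x]
e8 deliver 0→1: ·
e9 deliver 1→2: 2[back,v=1,x]
e10 deliver 2→1: ·
e11 deliver 2→1: ·

1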